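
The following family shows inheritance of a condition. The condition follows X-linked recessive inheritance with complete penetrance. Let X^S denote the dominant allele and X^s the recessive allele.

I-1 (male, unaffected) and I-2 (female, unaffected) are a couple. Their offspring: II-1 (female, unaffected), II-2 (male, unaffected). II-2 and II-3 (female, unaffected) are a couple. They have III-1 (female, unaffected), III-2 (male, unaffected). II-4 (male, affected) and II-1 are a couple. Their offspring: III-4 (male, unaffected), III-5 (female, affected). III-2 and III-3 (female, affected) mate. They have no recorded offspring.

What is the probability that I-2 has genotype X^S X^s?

I-2 is unaffected so carries S and passed s to II-1 (X^S X^s, whose S came from I-1), so I-2 is X^S X^s, giving P(X^S X^s) = 1.

1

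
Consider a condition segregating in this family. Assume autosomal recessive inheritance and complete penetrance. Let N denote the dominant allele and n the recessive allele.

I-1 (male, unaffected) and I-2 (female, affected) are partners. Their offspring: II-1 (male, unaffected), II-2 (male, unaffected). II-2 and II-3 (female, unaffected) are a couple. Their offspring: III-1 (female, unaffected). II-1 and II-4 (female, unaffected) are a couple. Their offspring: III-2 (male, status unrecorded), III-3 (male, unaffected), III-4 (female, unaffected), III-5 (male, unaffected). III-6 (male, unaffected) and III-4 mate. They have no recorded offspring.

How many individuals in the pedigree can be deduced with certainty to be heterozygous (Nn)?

2

Obligate heterozygotes: II-1 is unaffected so carries N and received n from I-2 (nn), so II-1 is Nn; II-2 is unaffected so carries N and received n from I-2 (nn), so II-2 is Nn.
Every other individual is either homozygous by phenotype or has at least one consistent homozygous assignment, so the count is 2.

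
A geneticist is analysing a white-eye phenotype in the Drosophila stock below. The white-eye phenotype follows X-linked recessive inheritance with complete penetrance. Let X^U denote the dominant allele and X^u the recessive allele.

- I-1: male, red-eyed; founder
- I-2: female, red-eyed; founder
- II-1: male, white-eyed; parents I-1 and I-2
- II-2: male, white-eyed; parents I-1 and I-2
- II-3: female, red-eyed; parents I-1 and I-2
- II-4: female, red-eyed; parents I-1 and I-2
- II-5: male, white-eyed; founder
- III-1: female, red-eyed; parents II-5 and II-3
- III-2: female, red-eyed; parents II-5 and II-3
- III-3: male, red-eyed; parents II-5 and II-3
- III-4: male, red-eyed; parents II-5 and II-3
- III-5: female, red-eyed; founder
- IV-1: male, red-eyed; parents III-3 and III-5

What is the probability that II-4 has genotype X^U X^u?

1/2

I-1 is red-eyed, so I-1 is X^U Y.
I-2 is red-eyed so carries U and passed u to II-1 (X^u Y), so I-2 is X^U X^u.
Their cross gives offspring ratios 1/2 X^U X^U : 1/2 X^U X^u. Conditioning on II-4 being red-eyed, P(X^U X^u) = 1/2 / 1 = 1/2.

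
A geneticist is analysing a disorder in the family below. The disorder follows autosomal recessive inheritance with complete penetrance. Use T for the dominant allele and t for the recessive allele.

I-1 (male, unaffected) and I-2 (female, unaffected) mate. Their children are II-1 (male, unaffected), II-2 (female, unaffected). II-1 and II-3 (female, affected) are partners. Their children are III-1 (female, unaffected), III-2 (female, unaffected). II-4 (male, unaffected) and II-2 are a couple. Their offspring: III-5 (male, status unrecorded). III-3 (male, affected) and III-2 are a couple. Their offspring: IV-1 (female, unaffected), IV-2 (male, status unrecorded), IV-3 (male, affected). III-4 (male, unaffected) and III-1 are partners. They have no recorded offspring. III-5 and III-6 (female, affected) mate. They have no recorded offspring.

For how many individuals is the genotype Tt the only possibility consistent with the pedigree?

3

Obligate heterozygotes: III-1 is unaffected so carries T and received t from II-3 (tt), so III-1 is Tt; III-2 is unaffected so carries T and received t from II-3 (tt), so III-2 is Tt; IV-1 is unaffected so carries T and received t from III-3 (tt), so IV-1 is Tt.
Every other individual is either homozygous by phenotype or has at least one consistent homozygous assignment, so the count is 3.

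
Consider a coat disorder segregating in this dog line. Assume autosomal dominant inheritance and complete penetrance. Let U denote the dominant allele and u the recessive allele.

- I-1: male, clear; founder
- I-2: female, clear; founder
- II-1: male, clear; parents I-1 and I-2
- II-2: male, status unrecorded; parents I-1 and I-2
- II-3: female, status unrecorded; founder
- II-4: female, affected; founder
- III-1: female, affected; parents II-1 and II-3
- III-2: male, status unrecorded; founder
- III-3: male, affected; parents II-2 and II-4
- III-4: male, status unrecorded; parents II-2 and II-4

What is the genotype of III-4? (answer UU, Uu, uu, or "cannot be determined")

III-4's phenotype is unrecorded, and no parent or child forces a single allele at both positions; consistent genotype assignments exist with III-4 as Uu or uu.

cannot be determined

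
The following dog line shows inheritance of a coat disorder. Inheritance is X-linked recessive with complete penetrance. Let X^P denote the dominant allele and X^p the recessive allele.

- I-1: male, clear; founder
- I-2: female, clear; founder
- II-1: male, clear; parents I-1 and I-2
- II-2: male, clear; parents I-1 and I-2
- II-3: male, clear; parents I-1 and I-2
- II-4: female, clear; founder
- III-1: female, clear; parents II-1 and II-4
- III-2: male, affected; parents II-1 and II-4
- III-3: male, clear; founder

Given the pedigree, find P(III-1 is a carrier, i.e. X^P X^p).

II-1 is clear, so II-1 is X^P Y.
II-4 is clear so carries P and passed p to III-2 (X^p Y), so II-4 is X^P X^p.
Their cross gives offspring ratios 1/2 X^P X^P : 1/2 X^P X^p. Conditioning on III-1 being clear, P(X^P X^p) = 1/2 / 1 = 1/2.

1/2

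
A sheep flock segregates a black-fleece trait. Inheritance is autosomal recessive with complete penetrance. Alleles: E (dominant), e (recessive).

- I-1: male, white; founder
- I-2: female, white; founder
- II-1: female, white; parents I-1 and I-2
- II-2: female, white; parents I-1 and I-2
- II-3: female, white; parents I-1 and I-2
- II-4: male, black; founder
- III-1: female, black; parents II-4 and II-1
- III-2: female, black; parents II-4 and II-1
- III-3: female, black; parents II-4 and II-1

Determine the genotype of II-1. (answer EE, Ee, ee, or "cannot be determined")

Ee

From phenotype alone, II-1 is EE or Ee.
II-1 is white so carries E and passed e to III-1 (ee), so II-1 is Ee.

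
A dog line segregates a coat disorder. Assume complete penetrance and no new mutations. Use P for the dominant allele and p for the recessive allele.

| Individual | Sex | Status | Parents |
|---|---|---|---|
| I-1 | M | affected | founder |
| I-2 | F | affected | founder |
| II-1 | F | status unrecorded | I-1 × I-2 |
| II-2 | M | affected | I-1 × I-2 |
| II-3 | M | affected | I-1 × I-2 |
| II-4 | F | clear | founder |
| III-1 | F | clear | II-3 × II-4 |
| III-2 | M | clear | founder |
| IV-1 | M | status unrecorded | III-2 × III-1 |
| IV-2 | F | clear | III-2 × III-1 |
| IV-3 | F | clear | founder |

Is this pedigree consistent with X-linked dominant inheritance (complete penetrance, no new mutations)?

Under X-linked dominant, III-1 (clear, female) cannot arise from II-3 (affected) × II-4 (clear).

No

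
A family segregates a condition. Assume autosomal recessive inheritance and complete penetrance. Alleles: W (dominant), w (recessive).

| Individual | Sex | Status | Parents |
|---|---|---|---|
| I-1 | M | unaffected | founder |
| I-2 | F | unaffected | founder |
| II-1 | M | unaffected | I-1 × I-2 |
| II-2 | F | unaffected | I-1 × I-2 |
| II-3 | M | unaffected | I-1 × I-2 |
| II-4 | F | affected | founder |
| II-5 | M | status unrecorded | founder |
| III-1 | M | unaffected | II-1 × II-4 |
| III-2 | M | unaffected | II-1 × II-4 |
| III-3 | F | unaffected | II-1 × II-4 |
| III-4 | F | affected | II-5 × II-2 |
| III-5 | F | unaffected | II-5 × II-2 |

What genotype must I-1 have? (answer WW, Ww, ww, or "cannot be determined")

I-1's phenotype allows WW or Ww, and no parent or child forces a single allele at both positions; consistent genotype assignments exist with I-1 as WW or Ww.

cannot be determined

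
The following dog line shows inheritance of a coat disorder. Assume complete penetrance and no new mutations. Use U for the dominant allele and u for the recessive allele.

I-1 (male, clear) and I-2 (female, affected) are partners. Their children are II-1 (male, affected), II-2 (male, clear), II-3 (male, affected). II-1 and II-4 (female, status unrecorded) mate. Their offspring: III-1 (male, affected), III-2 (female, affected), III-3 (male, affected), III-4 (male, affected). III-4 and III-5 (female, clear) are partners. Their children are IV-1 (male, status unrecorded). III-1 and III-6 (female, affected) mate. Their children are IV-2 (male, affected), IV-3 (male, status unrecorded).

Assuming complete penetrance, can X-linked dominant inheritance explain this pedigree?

A consistent assignment under X-linked dominant exists: I-1 X^u Y, I-2 X^U X^u, II-1 X^U Y, II-2 X^u Y, II-3 X^U Y, II-4 X^U X^U, III-1 X^U Y, III-2 X^U X^U, III-3 X^U Y, III-4 X^U Y, III-5 X^u X^u, III-6 X^U X^U, IV-1 X^u Y, IV-2 X^U Y, IV-3 X^U Y.
In this assignment every recorded phenotype matches its genotype and every non-founder's genotype is obtainable from its parents' genotypes, so the pedigree is consistent.

Yes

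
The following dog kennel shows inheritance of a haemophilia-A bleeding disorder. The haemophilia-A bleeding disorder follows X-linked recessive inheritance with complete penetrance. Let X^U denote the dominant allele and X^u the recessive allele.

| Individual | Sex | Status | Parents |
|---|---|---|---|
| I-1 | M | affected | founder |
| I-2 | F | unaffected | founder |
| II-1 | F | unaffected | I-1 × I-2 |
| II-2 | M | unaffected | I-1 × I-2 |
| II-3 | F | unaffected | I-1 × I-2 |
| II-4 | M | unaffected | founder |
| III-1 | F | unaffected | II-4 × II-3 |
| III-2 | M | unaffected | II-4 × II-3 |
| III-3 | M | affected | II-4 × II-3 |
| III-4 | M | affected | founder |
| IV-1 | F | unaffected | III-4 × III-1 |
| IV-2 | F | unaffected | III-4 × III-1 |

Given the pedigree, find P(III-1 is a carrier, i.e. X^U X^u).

1/5

II-4 is unaffected, so II-4 is X^U Y.
II-3 is unaffected so carries U and received u from I-1 (X^u Y), so II-3 is X^U X^u.
Their cross gives offspring ratios 1/2 X^U X^U : 1/2 X^U X^u. Conditioning on III-1 being unaffected, P(X^U X^u) = 1/2 / 1 = 1/2 before taking III-1's own offspring into account.
III-4 is affected, so III-4 is X^u Y.
Now use III-1's offspring. Probability of each recorded status — unaffected daughter IV-1: 1/2 if III-1 is X^U X^u, 1 if X^U X^U; unaffected daughter IV-2: 1/2 if III-1 is X^U X^u, 1 if X^U X^U.
Bayes: P(X^U X^u) = 1/2·1/4 / (1/2·1/4 + 1/2·1) = 1/5.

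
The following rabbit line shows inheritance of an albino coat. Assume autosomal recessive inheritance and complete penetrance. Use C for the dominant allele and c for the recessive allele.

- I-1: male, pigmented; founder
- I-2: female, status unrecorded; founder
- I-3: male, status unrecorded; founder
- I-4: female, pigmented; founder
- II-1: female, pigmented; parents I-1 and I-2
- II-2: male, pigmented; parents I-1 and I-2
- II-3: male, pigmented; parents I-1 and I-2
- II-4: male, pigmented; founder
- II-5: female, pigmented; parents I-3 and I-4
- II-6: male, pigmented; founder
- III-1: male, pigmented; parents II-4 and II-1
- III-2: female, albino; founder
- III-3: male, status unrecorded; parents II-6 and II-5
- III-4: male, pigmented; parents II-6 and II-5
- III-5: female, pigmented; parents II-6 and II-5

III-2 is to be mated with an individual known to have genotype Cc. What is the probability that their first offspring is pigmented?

1/2

III-2 is albino, so III-2 is cc.
The cross gives 1/2 Cc : 1/2 cc, so P(offspring is pigmented) = 1/2.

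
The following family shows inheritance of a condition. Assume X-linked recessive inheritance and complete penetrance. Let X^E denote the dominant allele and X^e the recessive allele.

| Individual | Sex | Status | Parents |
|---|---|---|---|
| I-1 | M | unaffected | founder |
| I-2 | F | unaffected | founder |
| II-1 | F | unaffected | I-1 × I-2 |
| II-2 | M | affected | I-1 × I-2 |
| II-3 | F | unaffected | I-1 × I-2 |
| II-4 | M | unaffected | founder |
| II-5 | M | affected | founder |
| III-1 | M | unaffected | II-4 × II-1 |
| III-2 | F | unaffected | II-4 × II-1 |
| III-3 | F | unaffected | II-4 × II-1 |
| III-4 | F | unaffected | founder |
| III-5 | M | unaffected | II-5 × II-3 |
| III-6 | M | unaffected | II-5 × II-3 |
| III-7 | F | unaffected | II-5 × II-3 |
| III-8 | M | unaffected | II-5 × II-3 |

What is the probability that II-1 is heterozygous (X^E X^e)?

1/3

I-1 is unaffected, so I-1 is X^E Y.
I-2 is unaffected so carries E and passed e to II-2 (X^e Y), so I-2 is X^E X^e.
Their cross gives offspring ratios 1/2 X^E X^E : 1/2 X^E X^e. Conditioning on II-1 being unaffected, P(X^E X^e) = 1/2 / 1 = 1/2 before taking II-1's own offspring into account.
II-4 is unaffected, so II-4 is X^E Y.
Now use II-1's offspring. Probability of each recorded status — unaffected son III-1: 1/2 if II-1 is X^E X^e, 1 if X^E X^E. (III-2, III-3: equally likely either way, so uninformative.)
Bayes: P(X^E X^e) = 1/2·1/2 / (1/2·1/2 + 1/2·1) = 1/3.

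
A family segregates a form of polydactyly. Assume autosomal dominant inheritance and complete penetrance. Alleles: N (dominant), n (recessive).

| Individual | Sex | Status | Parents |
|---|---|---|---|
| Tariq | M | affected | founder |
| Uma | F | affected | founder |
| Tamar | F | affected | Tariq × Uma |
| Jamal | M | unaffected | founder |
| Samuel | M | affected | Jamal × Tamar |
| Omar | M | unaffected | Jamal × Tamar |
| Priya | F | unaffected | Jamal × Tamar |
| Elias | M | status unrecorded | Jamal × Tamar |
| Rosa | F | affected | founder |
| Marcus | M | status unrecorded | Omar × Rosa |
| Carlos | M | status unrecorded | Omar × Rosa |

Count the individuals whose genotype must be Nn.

Obligate heterozygotes: Tamar is affected so carries N and passed n to Omar (nn), so Tamar is Nn; Samuel is affected so carries N and received n from Jamal (nn), so Samuel is Nn.
Every other individual is either homozygous by phenotype or has at least one consistent homozygous assignment, so the count is 2.

2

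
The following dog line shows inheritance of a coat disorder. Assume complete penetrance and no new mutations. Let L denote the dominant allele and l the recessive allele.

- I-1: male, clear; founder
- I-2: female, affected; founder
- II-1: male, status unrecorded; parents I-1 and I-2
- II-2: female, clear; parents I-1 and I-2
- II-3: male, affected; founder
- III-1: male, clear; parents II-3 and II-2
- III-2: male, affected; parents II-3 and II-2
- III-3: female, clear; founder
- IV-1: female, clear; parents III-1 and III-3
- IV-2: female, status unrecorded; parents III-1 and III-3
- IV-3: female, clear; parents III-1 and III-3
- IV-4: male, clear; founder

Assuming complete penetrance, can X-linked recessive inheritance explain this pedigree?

A consistent assignment under X-linked recessive exists: I-1 X^L Y, I-2 X^l X^l, II-1 X^l Y, II-2 X^L X^l, II-3 X^l Y, III-1 X^L Y, III-2 X^l Y, III-3 X^L X^L, IV-1 X^L X^L, IV-2 X^L X^L, IV-3 X^L X^L, IV-4 X^L Y.
In this assignment every recorded phenotype matches its genotype and every non-founder's genotype is obtainable from its parents' genotypes, so the pedigree is consistent.

Yes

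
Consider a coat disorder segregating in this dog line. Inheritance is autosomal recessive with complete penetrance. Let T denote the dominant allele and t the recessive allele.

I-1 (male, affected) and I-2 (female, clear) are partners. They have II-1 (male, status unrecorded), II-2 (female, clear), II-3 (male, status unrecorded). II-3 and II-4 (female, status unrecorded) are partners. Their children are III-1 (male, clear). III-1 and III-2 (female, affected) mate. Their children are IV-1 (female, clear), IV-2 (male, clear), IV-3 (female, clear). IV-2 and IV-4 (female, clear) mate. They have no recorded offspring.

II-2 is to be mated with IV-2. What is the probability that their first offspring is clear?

3/4

II-2 is clear so carries T and received t from I-1 (tt), so II-2 is Tt.
IV-2 is clear so carries T and received t from III-2 (tt), so IV-2 is Tt.
The cross gives 1/4 TT : 1/2 Tt : 1/4 tt, so P(offspring is clear) = 3/4.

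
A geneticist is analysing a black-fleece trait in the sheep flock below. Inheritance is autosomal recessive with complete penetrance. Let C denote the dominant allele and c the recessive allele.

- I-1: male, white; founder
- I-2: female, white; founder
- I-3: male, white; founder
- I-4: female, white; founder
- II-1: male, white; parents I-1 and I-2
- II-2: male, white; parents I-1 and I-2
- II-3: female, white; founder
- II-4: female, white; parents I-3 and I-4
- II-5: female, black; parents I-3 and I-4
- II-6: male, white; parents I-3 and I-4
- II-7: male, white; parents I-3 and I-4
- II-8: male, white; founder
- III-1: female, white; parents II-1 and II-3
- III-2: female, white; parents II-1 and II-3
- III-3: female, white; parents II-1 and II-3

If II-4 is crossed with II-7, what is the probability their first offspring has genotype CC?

4/9

I-3 is white so carries C and passed c to II-5 (cc), so I-3 is Cc.
I-4 is white so carries C and passed c to II-5 (cc), so I-4 is Cc.
II-4 is a white offspring of I-3 (Cc) × I-4 (Cc), whose cross gives 1/4 CC : 1/2 Cc : 1/4 cc; conditioning on being white, II-4 is CC with probability 1/3, Cc with probability 2/3.
II-7 is a white offspring of I-3 (Cc) × I-4 (Cc), whose cross gives 1/4 CC : 1/2 Cc : 1/4 cc; conditioning on being white, II-7 is CC with probability 1/3, Cc with probability 2/3.
Summing over parental genotype combinations, P(offspring has genotype CC) = 1/9·1 + 2/9·1/2 + 2/9·1/2 + 4/9·1/4 = 4/9.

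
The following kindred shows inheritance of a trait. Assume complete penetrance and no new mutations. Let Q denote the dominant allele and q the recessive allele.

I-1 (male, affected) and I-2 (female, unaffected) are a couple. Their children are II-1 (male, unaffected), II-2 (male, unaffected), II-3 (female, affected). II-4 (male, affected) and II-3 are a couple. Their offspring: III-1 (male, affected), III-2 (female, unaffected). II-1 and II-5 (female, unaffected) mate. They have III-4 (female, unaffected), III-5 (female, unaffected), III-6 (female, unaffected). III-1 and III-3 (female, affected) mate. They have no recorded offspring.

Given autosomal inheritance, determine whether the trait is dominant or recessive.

II-4 and II-3 are both affected yet have an unaffected child III-2. Under a recessive model two affected parents are homozygous and every child would be affected, so the trait cannot be recessive.

dominant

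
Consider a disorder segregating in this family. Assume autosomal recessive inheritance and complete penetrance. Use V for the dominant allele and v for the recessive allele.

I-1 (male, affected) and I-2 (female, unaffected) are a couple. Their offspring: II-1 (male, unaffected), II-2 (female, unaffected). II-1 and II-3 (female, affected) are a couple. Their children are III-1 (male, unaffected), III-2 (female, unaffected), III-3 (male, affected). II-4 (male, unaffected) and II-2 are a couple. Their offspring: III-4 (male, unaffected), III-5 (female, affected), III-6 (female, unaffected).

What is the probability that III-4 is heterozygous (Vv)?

2/3

II-4 is unaffected so carries V and passed v to III-5 (vv), so II-4 is Vv.
II-2 is unaffected so carries V and received v from I-1 (vv), so II-2 is Vv.
Their cross gives offspring ratios 1/4 VV : 1/2 Vv : 1/4 vv. Conditioning on III-4 being unaffected, P(Vv) = 1/2 / 3/4 = 2/3.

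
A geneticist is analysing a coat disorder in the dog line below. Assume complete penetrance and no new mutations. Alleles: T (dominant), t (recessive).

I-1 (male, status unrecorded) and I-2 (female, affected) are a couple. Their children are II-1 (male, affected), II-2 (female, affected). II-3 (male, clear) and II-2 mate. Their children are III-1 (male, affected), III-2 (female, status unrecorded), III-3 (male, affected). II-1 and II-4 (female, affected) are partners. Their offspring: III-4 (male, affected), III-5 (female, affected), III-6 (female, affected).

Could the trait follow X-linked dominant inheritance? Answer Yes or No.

A consistent assignment under X-linked dominant exists: I-1 X^T Y, I-2 X^T X^T, II-1 X^T Y, II-2 X^T X^T, II-3 X^t Y, II-4 X^T X^T, III-1 X^T Y, III-2 X^T X^t, III-3 X^T Y, III-4 X^T Y, III-5 X^T X^T, III-6 X^T X^T.
In this assignment every recorded phenotype matches its genotype and every non-founder's genotype is obtainable from its parents' genotypes, so the pedigree is consistent.

Yes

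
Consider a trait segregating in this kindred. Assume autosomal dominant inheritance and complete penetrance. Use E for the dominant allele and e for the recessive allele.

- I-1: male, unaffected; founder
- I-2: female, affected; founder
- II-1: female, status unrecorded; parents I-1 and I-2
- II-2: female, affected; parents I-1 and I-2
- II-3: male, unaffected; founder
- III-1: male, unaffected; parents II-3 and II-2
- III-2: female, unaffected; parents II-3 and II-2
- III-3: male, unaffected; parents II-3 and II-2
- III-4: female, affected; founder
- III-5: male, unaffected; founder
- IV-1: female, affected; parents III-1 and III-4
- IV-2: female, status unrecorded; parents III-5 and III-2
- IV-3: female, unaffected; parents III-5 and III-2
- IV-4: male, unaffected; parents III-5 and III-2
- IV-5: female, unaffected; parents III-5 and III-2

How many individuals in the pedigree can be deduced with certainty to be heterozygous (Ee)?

2

Obligate heterozygotes: II-2 is affected so carries E and received e from I-1 (ee), so II-2 is Ee; IV-1 is affected so carries E and received e from III-1 (ee), so IV-1 is Ee.
Every other individual is either homozygous by phenotype or has at least one consistent homozygous assignment, so the count is 2.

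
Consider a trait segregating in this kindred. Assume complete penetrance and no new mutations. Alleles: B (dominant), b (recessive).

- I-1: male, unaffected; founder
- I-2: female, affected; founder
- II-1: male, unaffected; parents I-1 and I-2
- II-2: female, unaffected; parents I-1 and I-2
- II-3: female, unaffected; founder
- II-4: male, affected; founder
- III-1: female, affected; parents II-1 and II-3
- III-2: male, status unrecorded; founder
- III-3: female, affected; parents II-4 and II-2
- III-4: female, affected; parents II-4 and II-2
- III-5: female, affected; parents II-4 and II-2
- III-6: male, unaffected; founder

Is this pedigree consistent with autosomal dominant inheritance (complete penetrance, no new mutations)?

Under autosomal dominant, III-1 (affected, female) cannot arise from II-1 (unaffected) × II-3 (unaffected).

No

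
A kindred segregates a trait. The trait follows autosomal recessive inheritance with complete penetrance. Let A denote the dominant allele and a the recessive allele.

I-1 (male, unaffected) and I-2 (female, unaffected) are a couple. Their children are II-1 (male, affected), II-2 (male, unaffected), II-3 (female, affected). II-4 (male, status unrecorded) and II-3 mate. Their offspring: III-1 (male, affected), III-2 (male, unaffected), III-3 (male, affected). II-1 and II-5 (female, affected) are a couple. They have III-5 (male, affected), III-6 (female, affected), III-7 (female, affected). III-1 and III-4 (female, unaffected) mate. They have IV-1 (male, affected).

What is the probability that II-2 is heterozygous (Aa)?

2/3

I-1 is unaffected so carries A and passed a to II-1 (aa), so I-1 is Aa.
I-2 is unaffected so carries A and passed a to II-1 (aa), so I-2 is Aa.
Their cross gives offspring ratios 1/4 AA : 1/2 Aa : 1/4 aa. Conditioning on II-2 being unaffected, P(Aa) = 1/2 / 3/4 = 2/3.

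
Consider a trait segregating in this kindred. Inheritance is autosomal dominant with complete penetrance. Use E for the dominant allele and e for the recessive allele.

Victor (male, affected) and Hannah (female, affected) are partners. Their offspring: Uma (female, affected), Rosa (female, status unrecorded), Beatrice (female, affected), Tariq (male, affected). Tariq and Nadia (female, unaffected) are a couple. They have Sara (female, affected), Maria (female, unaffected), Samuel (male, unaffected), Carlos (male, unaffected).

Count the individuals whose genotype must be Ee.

2

Obligate heterozygotes: Tariq is affected so carries E and passed e to Maria (ee), so Tariq is Ee; Sara is affected so carries E and received e from Nadia (ee), so Sara is Ee.
Every other individual is either homozygous by phenotype or has at least one consistent homozygous assignment, so the count is 2.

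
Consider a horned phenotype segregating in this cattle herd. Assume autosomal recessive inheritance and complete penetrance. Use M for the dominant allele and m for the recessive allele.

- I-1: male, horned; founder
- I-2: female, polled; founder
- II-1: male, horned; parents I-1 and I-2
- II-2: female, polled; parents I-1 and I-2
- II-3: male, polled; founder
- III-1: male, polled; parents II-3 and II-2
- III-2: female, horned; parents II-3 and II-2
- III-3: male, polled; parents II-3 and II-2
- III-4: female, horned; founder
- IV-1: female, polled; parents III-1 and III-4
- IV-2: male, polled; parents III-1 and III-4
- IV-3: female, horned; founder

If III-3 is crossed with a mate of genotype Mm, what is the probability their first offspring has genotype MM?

II-3 is polled so carries M and passed m to III-2 (mm), so II-3 is Mm.
II-2 is polled so carries M and received m from I-1 (mm), so II-2 is Mm.
III-3 is a polled offspring of II-3 (Mm) × II-2 (Mm), whose cross gives 1/4 MM : 1/2 Mm : 1/4 mm; conditioning on being polled, III-3 is MM with probability 1/3, Mm with probability 2/3.
Summing over parental genotype combinations, P(offspring has genotype MM) = 1/3·1/2 + 2/3·1/4 = 1/3.

1/3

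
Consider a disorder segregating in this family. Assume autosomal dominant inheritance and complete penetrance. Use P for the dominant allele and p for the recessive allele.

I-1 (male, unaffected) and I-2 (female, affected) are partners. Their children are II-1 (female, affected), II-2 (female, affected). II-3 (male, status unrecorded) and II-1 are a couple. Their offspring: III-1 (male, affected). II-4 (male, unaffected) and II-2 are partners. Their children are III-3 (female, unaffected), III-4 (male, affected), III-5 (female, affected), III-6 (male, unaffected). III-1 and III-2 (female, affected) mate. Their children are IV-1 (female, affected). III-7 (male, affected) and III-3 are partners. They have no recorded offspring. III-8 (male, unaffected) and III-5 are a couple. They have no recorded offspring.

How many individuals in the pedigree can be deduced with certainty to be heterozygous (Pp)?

4

Obligate heterozygotes: II-1 is affected so carries P and received p from I-1 (pp), so II-1 is Pp; II-2 is affected so carries P and received p from I-1 (pp), so II-2 is Pp; III-4 is affected so carries P and received p from II-4 (pp), so III-4 is Pp; III-5 is affected so carries P and received p from II-4 (pp), so III-5 is Pp.
Every other individual is either homozygous by phenotype or has at least one consistent homozygous assignment, so the count is 4.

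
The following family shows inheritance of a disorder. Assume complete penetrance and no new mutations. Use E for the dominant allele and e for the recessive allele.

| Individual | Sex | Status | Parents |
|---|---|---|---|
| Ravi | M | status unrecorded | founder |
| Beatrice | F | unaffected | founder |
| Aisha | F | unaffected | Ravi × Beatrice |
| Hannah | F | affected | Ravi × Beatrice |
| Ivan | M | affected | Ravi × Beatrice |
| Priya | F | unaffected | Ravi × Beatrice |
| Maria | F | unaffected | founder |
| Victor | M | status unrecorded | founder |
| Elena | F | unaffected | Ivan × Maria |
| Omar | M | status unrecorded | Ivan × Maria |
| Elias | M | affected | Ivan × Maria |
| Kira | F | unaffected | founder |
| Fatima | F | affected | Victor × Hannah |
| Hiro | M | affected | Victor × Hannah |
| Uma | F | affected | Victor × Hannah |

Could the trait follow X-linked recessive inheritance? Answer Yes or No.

Yes

A consistent assignment under X-linked recessive exists: Ravi X^e Y, Beatrice X^E X^e, Aisha X^E X^e, Hannah X^e X^e, Ivan X^e Y, Priya X^E X^e, Maria X^E X^e, Victor X^e Y, Elena X^E X^e, Omar X^E Y, Elias X^e Y, Kira X^E X^E, Fatima X^e X^e, Hiro X^e Y, Uma X^e X^e.
In this assignment every recorded phenotype matches its genotype and every non-founder's genotype is obtainable from its parents' genotypes, so the pedigree is consistent.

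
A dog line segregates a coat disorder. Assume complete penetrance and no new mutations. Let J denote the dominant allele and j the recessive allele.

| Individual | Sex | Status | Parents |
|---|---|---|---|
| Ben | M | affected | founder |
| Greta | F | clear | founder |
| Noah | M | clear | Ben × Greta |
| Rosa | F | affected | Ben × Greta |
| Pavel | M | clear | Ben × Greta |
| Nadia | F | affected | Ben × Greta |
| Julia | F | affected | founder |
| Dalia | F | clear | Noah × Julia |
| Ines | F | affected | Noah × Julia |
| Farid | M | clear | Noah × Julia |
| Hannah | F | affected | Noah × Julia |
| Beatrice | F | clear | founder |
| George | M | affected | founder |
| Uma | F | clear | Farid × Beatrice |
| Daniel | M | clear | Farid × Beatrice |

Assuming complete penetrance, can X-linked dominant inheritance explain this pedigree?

A consistent assignment under X-linked dominant exists: Ben X^J Y, Greta X^j X^j, Noah X^j Y, Rosa X^J X^j, Pavel X^j Y, Nadia X^J X^j, Julia X^J X^j, Dalia X^j X^j, Ines X^J X^j, Farid X^j Y, Hannah X^J X^j, Beatrice X^j X^j, George X^J Y, Uma X^j X^j, Daniel X^j Y.
In this assignment every recorded phenotype matches its genotype and every non-founder's genotype is obtainable from its parents' genotypes, so the pedigree is consistent.

Yes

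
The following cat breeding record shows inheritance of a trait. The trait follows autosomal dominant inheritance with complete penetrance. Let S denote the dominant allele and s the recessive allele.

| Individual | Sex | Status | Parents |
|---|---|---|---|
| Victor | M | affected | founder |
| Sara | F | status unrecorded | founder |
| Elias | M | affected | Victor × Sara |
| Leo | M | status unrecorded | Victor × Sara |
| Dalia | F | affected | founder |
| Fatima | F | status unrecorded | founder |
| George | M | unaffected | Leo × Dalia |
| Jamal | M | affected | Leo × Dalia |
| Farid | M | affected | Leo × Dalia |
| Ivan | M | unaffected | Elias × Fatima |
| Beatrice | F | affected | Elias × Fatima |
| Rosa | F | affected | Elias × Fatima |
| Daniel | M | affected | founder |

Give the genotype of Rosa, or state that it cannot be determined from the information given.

Rosa's phenotype allows SS or Ss, and no parent or child forces a single allele at both positions; consistent genotype assignments exist with Rosa as SS or Ss.

cannot be determined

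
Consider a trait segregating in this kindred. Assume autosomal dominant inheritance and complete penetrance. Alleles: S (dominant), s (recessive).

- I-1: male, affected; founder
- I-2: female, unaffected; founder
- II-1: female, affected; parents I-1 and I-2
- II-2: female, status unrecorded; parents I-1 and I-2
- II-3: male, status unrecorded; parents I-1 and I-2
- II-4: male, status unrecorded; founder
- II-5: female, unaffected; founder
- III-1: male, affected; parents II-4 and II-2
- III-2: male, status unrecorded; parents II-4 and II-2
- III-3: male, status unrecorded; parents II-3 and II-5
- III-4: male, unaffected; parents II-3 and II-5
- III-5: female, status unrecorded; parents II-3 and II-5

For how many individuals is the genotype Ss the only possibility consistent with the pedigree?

Obligate heterozygotes: II-1 is affected so carries S and received s from I-2 (ss), so II-1 is Ss.
Every other individual is either homozygous by phenotype or has at least one consistent homozygous assignment, so the count is 1.

1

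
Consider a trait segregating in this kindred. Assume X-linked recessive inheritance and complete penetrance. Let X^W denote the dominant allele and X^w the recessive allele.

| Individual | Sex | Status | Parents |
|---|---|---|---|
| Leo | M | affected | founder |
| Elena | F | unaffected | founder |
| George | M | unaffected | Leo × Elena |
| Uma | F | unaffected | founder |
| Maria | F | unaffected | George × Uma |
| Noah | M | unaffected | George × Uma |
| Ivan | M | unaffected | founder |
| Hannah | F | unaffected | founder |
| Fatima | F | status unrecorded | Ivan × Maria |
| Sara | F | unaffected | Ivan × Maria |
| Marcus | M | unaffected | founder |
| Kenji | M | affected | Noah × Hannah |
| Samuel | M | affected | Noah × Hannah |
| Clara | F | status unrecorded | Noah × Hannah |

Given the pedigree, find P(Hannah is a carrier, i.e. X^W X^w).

Hannah is unaffected so carries W and passed w to Kenji (X^w Y), so Hannah is X^W X^w, giving P(X^W X^w) = 1.

1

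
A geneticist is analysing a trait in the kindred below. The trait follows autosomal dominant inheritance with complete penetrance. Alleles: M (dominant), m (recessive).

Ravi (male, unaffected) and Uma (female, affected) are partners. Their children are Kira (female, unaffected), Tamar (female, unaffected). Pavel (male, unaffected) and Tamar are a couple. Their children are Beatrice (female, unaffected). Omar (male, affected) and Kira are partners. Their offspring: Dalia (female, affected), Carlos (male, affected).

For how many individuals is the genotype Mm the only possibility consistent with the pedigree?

Obligate heterozygotes: Uma is affected so carries M and passed m to Kira (mm), so Uma is Mm; Dalia is affected so carries M and received m from Kira (mm), so Dalia is Mm; Carlos is affected so carries M and received m from Kira (mm), so Carlos is Mm.
Every other individual is either homozygous by phenotype or has at least one consistent homozygous assignment, so the count is 3.

3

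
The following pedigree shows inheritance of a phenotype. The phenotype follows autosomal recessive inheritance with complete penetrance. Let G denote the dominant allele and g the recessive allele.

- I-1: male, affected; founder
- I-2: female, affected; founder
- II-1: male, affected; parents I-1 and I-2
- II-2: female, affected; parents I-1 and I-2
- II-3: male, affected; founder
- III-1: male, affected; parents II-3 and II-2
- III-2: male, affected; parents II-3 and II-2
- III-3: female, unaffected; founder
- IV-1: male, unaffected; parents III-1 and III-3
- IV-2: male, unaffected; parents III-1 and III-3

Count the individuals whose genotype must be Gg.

2

Obligate heterozygotes: IV-1 is unaffected so carries G and received g from III-1 (gg), so IV-1 is Gg; IV-2 is unaffected so carries G and received g from III-1 (gg), so IV-2 is Gg.
Every other individual is either homozygous by phenotype or has at least one consistent homozygous assignment, so the count is 2.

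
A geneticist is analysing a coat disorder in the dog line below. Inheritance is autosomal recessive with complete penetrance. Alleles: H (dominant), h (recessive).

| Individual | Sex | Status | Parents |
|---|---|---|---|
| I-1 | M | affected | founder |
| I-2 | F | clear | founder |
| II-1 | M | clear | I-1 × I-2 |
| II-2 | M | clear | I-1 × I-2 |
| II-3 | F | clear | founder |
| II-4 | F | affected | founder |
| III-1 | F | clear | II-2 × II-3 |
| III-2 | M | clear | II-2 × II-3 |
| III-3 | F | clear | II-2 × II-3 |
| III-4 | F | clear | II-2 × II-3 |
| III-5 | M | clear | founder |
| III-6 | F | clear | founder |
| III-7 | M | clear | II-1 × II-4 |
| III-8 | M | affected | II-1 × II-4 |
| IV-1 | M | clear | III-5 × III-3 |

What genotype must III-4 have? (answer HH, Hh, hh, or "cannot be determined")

cannot be determined

III-4's phenotype allows HH or Hh, and no parent or child forces a single allele at both positions; consistent genotype assignments exist with III-4 as HH or Hh.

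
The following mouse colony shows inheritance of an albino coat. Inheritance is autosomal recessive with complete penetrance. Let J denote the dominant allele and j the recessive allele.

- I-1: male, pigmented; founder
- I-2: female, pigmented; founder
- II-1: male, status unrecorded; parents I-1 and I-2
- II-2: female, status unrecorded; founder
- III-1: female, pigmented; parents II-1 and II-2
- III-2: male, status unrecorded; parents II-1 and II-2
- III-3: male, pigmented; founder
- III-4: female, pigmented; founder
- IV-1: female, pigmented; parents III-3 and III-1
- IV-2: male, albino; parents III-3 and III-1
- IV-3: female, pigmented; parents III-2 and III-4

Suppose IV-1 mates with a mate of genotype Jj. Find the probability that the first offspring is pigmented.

5/6

III-3 is pigmented so carries J and passed j to IV-2 (jj), so III-3 is Jj.
III-1 is pigmented so carries J and passed j to IV-2 (jj), so III-1 is Jj.
IV-1 is a pigmented offspring of III-3 (Jj) × III-1 (Jj), whose cross gives 1/4 JJ : 1/2 Jj : 1/4 jj; conditioning on being pigmented, IV-1 is JJ with probability 1/3, Jj with probability 2/3.
Summing over parental genotype combinations, P(offspring is pigmented) = 1/3·1 + 2/3·3/4 = 5/6.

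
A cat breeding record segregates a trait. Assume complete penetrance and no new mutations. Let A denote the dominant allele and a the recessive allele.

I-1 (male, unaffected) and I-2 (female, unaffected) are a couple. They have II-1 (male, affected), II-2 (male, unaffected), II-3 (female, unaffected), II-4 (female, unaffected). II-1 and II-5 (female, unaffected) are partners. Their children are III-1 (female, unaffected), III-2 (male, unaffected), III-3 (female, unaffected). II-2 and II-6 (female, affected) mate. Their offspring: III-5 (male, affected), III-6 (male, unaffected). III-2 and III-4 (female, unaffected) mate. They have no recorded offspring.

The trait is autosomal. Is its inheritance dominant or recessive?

recessive

I-1 and I-2 are both unaffected yet have an affected child II-1. Under dominance, an affected child requires at least one affected parent, so the trait cannot be dominant.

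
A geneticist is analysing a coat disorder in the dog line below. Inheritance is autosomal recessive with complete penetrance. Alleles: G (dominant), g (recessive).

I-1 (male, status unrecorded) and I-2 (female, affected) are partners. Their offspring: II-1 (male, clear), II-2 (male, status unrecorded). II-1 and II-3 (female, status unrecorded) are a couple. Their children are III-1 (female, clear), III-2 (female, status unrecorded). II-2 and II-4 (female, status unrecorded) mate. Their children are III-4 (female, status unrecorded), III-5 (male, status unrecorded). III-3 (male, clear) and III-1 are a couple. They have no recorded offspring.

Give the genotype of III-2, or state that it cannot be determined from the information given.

III-2's phenotype is unrecorded, and no parent or child forces a single allele at both positions; consistent genotype assignments exist with III-2 as GG or Gg or gg.

cannot be determined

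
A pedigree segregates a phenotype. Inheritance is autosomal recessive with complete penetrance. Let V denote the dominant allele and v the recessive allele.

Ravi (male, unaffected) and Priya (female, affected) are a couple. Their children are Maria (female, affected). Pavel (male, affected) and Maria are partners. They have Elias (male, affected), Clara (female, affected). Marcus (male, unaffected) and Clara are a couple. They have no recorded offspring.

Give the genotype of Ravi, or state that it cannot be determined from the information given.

From phenotype alone, Ravi is VV or Vv.
Ravi is unaffected so carries V and passed v to Maria (vv), so Ravi is Vv.

Vv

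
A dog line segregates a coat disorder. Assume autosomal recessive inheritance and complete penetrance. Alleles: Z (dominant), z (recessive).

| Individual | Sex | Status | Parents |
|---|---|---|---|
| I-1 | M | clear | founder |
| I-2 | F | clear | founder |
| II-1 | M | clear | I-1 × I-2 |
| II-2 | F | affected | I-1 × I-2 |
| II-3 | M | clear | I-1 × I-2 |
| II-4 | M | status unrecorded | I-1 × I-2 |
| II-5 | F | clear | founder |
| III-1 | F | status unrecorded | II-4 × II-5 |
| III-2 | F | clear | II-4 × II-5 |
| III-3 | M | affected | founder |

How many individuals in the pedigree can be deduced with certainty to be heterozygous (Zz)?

2

Obligate heterozygotes: I-1 is clear so carries Z and passed z to II-2 (zz), so I-1 is Zz; I-2 is clear so carries Z and passed z to II-2 (zz), so I-2 is Zz.
Every other individual is either homozygous by phenotype or has at least one consistent homozygous assignment, so the count is 2.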